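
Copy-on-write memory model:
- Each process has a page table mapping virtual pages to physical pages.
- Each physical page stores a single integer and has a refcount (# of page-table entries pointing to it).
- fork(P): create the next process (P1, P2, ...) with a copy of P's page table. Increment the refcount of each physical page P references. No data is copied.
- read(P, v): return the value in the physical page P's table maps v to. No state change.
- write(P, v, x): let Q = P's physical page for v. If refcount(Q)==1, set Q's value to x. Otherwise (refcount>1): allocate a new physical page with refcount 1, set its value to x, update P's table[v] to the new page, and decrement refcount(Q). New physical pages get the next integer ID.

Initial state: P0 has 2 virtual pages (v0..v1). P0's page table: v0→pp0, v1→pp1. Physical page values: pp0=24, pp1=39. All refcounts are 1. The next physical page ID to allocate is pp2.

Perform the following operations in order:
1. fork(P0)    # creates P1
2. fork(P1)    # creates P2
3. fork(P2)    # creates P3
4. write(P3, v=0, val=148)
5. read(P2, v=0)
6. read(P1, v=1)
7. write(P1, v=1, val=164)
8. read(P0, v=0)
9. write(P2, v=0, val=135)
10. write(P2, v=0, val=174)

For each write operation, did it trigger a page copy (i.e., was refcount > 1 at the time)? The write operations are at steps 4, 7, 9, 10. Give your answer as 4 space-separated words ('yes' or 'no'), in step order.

Op 1: fork(P0) -> P1. 2 ppages; refcounts: pp0:2 pp1:2
Op 2: fork(P1) -> P2. 2 ppages; refcounts: pp0:3 pp1:3
Op 3: fork(P2) -> P3. 2 ppages; refcounts: pp0:4 pp1:4
Op 4: write(P3, v0, 148). refcount(pp0)=4>1 -> COPY to pp2. 3 ppages; refcounts: pp0:3 pp1:4 pp2:1
Op 5: read(P2, v0) -> 24. No state change.
Op 6: read(P1, v1) -> 39. No state change.
Op 7: write(P1, v1, 164). refcount(pp1)=4>1 -> COPY to pp3. 4 ppages; refcounts: pp0:3 pp1:3 pp2:1 pp3:1
Op 8: read(P0, v0) -> 24. No state change.
Op 9: write(P2, v0, 135). refcount(pp0)=3>1 -> COPY to pp4. 5 ppages; refcounts: pp0:2 pp1:3 pp2:1 pp3:1 pp4:1
Op 10: write(P2, v0, 174). refcount(pp4)=1 -> write in place. 5 ppages; refcounts: pp0:2 pp1:3 pp2:1 pp3:1 pp4:1

yes yes yes no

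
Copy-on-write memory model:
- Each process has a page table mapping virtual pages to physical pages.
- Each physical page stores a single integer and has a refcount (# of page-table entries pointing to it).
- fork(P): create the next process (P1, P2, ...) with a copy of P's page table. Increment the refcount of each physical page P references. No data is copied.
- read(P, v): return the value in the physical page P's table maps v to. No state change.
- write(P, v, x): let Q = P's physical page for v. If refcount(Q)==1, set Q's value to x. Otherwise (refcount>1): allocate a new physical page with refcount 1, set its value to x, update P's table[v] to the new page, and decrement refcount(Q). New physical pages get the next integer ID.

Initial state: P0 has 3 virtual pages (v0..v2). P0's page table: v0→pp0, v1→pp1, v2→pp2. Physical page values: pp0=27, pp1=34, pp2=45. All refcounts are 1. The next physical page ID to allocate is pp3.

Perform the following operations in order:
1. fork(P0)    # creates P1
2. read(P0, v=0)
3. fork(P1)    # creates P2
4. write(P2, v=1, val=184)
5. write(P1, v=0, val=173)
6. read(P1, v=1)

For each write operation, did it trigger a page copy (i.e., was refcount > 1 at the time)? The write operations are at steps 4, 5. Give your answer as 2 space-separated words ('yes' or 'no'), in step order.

Op 1: fork(P0) -> P1. 3 ppages; refcounts: pp0:2 pp1:2 pp2:2
Op 2: read(P0, v0) -> 27. No state change.
Op 3: fork(P1) -> P2. 3 ppages; refcounts: pp0:3 pp1:3 pp2:3
Op 4: write(P2, v1, 184). refcount(pp1)=3>1 -> COPY to pp3. 4 ppages; refcounts: pp0:3 pp1:2 pp2:3 pp3:1
Op 5: write(P1, v0, 173). refcount(pp0)=3>1 -> COPY to pp4. 5 ppages; refcounts: pp0:2 pp1:2 pp2:3 pp3:1 pp4:1
Op 6: read(P1, v1) -> 34. No state change.

yes yes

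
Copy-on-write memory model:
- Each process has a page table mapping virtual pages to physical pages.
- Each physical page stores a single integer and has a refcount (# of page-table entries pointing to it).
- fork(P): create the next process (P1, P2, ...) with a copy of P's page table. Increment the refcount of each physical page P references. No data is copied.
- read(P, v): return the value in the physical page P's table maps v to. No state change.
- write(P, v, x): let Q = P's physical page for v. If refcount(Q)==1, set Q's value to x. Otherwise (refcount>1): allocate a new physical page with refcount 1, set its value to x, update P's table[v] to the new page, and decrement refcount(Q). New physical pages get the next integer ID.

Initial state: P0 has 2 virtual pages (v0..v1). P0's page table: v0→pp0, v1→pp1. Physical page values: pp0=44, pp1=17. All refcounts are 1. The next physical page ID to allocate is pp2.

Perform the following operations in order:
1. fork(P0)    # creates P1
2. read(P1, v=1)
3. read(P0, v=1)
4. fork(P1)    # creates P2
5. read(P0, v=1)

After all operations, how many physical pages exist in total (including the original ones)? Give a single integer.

Answer: 2

Derivation:
Op 1: fork(P0) -> P1. 2 ppages; refcounts: pp0:2 pp1:2
Op 2: read(P1, v1) -> 17. No state change.
Op 3: read(P0, v1) -> 17. No state change.
Op 4: fork(P1) -> P2. 2 ppages; refcounts: pp0:3 pp1:3
Op 5: read(P0, v1) -> 17. No state change.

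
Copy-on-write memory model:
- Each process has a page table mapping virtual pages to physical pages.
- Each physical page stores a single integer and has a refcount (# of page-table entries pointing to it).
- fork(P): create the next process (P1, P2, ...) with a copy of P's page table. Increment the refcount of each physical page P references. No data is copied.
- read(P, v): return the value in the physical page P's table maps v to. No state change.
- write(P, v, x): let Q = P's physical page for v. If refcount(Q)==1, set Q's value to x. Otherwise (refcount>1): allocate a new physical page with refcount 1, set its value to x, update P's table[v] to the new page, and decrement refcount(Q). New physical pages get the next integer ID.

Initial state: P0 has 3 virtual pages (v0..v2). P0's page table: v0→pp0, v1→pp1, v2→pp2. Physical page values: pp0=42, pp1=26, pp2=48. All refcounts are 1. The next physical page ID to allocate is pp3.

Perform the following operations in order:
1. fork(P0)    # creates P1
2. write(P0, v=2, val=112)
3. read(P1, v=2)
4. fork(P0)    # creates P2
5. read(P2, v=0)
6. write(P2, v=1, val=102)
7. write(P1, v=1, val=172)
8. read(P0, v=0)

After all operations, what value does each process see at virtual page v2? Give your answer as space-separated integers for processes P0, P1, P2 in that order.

Answer: 112 48 112

Derivation:
Op 1: fork(P0) -> P1. 3 ppages; refcounts: pp0:2 pp1:2 pp2:2
Op 2: write(P0, v2, 112). refcount(pp2)=2>1 -> COPY to pp3. 4 ppages; refcounts: pp0:2 pp1:2 pp2:1 pp3:1
Op 3: read(P1, v2) -> 48. No state change.
Op 4: fork(P0) -> P2. 4 ppages; refcounts: pp0:3 pp1:3 pp2:1 pp3:2
Op 5: read(P2, v0) -> 42. No state change.
Op 6: write(P2, v1, 102). refcount(pp1)=3>1 -> COPY to pp4. 5 ppages; refcounts: pp0:3 pp1:2 pp2:1 pp3:2 pp4:1
Op 7: write(P1, v1, 172). refcount(pp1)=2>1 -> COPY to pp5. 6 ppages; refcounts: pp0:3 pp1:1 pp2:1 pp3:2 pp4:1 pp5:1
Op 8: read(P0, v0) -> 42. No state change.
P0: v2 -> pp3 = 112
P1: v2 -> pp2 = 48
P2: v2 -> pp3 = 112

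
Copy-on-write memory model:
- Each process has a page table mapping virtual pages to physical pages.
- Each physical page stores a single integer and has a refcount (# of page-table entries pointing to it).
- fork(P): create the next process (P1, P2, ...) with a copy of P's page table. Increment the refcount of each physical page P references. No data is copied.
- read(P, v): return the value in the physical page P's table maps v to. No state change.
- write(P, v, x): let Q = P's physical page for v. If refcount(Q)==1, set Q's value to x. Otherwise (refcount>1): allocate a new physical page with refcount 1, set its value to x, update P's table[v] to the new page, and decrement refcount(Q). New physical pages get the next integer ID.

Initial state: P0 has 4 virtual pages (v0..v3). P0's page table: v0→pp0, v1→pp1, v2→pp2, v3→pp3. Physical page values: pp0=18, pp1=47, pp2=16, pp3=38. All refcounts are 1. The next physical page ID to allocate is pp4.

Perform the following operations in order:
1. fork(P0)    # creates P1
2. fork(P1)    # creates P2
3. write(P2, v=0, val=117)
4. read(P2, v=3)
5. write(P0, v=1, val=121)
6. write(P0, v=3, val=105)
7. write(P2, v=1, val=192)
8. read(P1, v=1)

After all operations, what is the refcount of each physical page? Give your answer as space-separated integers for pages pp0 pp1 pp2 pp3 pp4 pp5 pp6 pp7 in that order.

Op 1: fork(P0) -> P1. 4 ppages; refcounts: pp0:2 pp1:2 pp2:2 pp3:2
Op 2: fork(P1) -> P2. 4 ppages; refcounts: pp0:3 pp1:3 pp2:3 pp3:3
Op 3: write(P2, v0, 117). refcount(pp0)=3>1 -> COPY to pp4. 5 ppages; refcounts: pp0:2 pp1:3 pp2:3 pp3:3 pp4:1
Op 4: read(P2, v3) -> 38. No state change.
Op 5: write(P0, v1, 121). refcount(pp1)=3>1 -> COPY to pp5. 6 ppages; refcounts: pp0:2 pp1:2 pp2:3 pp3:3 pp4:1 pp5:1
Op 6: write(P0, v3, 105). refcount(pp3)=3>1 -> COPY to pp6. 7 ppages; refcounts: pp0:2 pp1:2 pp2:3 pp3:2 pp4:1 pp5:1 pp6:1
Op 7: write(P2, v1, 192). refcount(pp1)=2>1 -> COPY to pp7. 8 ppages; refcounts: pp0:2 pp1:1 pp2:3 pp3:2 pp4:1 pp5:1 pp6:1 pp7:1
Op 8: read(P1, v1) -> 47. No state change.

Answer: 2 1 3 2 1 1 1 1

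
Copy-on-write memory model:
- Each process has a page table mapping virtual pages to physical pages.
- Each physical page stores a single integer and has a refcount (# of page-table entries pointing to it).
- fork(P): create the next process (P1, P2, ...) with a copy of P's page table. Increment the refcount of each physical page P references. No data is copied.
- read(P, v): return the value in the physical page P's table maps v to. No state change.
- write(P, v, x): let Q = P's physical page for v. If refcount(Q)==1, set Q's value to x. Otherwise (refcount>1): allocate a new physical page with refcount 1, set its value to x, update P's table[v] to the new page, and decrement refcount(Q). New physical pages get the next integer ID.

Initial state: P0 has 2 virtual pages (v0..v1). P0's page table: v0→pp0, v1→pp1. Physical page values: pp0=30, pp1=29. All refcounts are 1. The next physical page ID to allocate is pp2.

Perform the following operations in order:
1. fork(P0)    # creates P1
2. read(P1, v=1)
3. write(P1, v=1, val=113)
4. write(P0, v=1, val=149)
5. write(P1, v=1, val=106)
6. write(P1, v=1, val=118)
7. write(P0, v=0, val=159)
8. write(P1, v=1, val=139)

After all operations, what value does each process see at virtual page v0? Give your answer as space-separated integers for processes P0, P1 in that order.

Op 1: fork(P0) -> P1. 2 ppages; refcounts: pp0:2 pp1:2
Op 2: read(P1, v1) -> 29. No state change.
Op 3: write(P1, v1, 113). refcount(pp1)=2>1 -> COPY to pp2. 3 ppages; refcounts: pp0:2 pp1:1 pp2:1
Op 4: write(P0, v1, 149). refcount(pp1)=1 -> write in place. 3 ppages; refcounts: pp0:2 pp1:1 pp2:1
Op 5: write(P1, v1, 106). refcount(pp2)=1 -> write in place. 3 ppages; refcounts: pp0:2 pp1:1 pp2:1
Op 6: write(P1, v1, 118). refcount(pp2)=1 -> write in place. 3 ppages; refcounts: pp0:2 pp1:1 pp2:1
Op 7: write(P0, v0, 159). refcount(pp0)=2>1 -> COPY to pp3. 4 ppages; refcounts: pp0:1 pp1:1 pp2:1 pp3:1
Op 8: write(P1, v1, 139). refcount(pp2)=1 -> write in place. 4 ppages; refcounts: pp0:1 pp1:1 pp2:1 pp3:1
P0: v0 -> pp3 = 159
P1: v0 -> pp0 = 30

Answer: 159 30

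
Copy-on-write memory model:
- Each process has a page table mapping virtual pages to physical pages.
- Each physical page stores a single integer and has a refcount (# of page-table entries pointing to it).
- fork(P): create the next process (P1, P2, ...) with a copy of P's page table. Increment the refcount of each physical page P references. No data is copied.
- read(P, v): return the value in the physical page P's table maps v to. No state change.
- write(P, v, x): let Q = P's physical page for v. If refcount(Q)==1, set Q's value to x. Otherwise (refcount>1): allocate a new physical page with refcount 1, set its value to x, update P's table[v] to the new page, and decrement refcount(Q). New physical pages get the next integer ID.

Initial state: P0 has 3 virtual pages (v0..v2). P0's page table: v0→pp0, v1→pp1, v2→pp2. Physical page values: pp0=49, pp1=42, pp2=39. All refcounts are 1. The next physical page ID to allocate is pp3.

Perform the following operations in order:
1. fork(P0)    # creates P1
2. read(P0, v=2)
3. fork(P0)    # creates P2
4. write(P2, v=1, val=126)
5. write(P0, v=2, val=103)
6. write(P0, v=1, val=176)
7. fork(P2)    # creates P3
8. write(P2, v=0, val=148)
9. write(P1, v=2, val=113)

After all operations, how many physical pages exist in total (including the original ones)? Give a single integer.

Answer: 8

Derivation:
Op 1: fork(P0) -> P1. 3 ppages; refcounts: pp0:2 pp1:2 pp2:2
Op 2: read(P0, v2) -> 39. No state change.
Op 3: fork(P0) -> P2. 3 ppages; refcounts: pp0:3 pp1:3 pp2:3
Op 4: write(P2, v1, 126). refcount(pp1)=3>1 -> COPY to pp3. 4 ppages; refcounts: pp0:3 pp1:2 pp2:3 pp3:1
Op 5: write(P0, v2, 103). refcount(pp2)=3>1 -> COPY to pp4. 5 ppages; refcounts: pp0:3 pp1:2 pp2:2 pp3:1 pp4:1
Op 6: write(P0, v1, 176). refcount(pp1)=2>1 -> COPY to pp5. 6 ppages; refcounts: pp0:3 pp1:1 pp2:2 pp3:1 pp4:1 pp5:1
Op 7: fork(P2) -> P3. 6 ppages; refcounts: pp0:4 pp1:1 pp2:3 pp3:2 pp4:1 pp5:1
Op 8: write(P2, v0, 148). refcount(pp0)=4>1 -> COPY to pp6. 7 ppages; refcounts: pp0:3 pp1:1 pp2:3 pp3:2 pp4:1 pp5:1 pp6:1
Op 9: write(P1, v2, 113). refcount(pp2)=3>1 -> COPY to pp7. 8 ppages; refcounts: pp0:3 pp1:1 pp2:2 pp3:2 pp4:1 pp5:1 pp6:1 pp7:1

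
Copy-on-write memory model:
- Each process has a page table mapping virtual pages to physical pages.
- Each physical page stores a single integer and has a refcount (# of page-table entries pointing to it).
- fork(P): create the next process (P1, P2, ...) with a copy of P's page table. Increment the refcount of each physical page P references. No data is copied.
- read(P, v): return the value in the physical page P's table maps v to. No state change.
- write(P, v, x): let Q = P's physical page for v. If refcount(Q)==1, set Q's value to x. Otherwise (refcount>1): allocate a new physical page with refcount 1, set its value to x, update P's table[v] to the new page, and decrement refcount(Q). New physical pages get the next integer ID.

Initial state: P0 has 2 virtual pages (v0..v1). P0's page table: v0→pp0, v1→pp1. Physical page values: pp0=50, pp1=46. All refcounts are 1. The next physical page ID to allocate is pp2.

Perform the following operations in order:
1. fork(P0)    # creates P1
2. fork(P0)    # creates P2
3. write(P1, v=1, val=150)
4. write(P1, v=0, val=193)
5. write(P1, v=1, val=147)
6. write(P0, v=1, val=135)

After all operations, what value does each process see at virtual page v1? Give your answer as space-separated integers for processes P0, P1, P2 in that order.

Answer: 135 147 46

Derivation:
Op 1: fork(P0) -> P1. 2 ppages; refcounts: pp0:2 pp1:2
Op 2: fork(P0) -> P2. 2 ppages; refcounts: pp0:3 pp1:3
Op 3: write(P1, v1, 150). refcount(pp1)=3>1 -> COPY to pp2. 3 ppages; refcounts: pp0:3 pp1:2 pp2:1
Op 4: write(P1, v0, 193). refcount(pp0)=3>1 -> COPY to pp3. 4 ppages; refcounts: pp0:2 pp1:2 pp2:1 pp3:1
Op 5: write(P1, v1, 147). refcount(pp2)=1 -> write in place. 4 ppages; refcounts: pp0:2 pp1:2 pp2:1 pp3:1
Op 6: write(P0, v1, 135). refcount(pp1)=2>1 -> COPY to pp4. 5 ppages; refcounts: pp0:2 pp1:1 pp2:1 pp3:1 pp4:1
P0: v1 -> pp4 = 135
P1: v1 -> pp2 = 147
P2: v1 -> pp1 = 46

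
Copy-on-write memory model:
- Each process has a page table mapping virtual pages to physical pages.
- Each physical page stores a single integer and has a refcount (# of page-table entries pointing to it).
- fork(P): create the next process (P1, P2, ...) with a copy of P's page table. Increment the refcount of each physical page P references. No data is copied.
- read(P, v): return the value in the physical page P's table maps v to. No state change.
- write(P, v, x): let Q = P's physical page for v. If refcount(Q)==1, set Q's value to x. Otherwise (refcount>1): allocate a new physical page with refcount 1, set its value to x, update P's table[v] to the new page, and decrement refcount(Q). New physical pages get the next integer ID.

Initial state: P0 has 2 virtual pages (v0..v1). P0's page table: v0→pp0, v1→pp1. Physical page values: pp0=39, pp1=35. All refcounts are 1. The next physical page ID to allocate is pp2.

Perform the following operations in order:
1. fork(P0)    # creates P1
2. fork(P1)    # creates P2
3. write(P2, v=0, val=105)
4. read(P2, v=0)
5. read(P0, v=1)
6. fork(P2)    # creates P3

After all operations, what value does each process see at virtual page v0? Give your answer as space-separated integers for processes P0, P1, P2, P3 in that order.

Op 1: fork(P0) -> P1. 2 ppages; refcounts: pp0:2 pp1:2
Op 2: fork(P1) -> P2. 2 ppages; refcounts: pp0:3 pp1:3
Op 3: write(P2, v0, 105). refcount(pp0)=3>1 -> COPY to pp2. 3 ppages; refcounts: pp0:2 pp1:3 pp2:1
Op 4: read(P2, v0) -> 105. No state change.
Op 5: read(P0, v1) -> 35. No state change.
Op 6: fork(P2) -> P3. 3 ppages; refcounts: pp0:2 pp1:4 pp2:2
P0: v0 -> pp0 = 39
P1: v0 -> pp0 = 39
P2: v0 -> pp2 = 105
P3: v0 -> pp2 = 105

Answer: 39 39 105 105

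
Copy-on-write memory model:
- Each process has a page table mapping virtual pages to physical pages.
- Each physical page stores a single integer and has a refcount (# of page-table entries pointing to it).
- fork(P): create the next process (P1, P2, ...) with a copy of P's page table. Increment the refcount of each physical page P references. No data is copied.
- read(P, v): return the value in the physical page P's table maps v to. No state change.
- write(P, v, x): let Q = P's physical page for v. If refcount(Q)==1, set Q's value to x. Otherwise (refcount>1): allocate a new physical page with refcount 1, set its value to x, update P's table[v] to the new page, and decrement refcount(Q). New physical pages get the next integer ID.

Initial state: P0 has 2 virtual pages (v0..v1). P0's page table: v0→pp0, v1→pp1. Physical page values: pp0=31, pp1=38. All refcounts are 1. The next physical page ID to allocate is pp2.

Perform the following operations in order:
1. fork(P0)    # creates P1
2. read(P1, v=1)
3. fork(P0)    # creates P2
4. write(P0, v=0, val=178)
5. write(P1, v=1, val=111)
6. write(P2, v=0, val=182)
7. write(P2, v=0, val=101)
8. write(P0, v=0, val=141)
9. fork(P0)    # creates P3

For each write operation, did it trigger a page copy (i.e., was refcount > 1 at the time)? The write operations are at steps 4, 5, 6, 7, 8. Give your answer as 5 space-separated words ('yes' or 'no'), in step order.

Op 1: fork(P0) -> P1. 2 ppages; refcounts: pp0:2 pp1:2
Op 2: read(P1, v1) -> 38. No state change.
Op 3: fork(P0) -> P2. 2 ppages; refcounts: pp0:3 pp1:3
Op 4: write(P0, v0, 178). refcount(pp0)=3>1 -> COPY to pp2. 3 ppages; refcounts: pp0:2 pp1:3 pp2:1
Op 5: write(P1, v1, 111). refcount(pp1)=3>1 -> COPY to pp3. 4 ppages; refcounts: pp0:2 pp1:2 pp2:1 pp3:1
Op 6: write(P2, v0, 182). refcount(pp0)=2>1 -> COPY to pp4. 5 ppages; refcounts: pp0:1 pp1:2 pp2:1 pp3:1 pp4:1
Op 7: write(P2, v0, 101). refcount(pp4)=1 -> write in place. 5 ppages; refcounts: pp0:1 pp1:2 pp2:1 pp3:1 pp4:1
Op 8: write(P0, v0, 141). refcount(pp2)=1 -> write in place. 5 ppages; refcounts: pp0:1 pp1:2 pp2:1 pp3:1 pp4:1
Op 9: fork(P0) -> P3. 5 ppages; refcounts: pp0:1 pp1:3 pp2:2 pp3:1 pp4:1

yes yes yes no no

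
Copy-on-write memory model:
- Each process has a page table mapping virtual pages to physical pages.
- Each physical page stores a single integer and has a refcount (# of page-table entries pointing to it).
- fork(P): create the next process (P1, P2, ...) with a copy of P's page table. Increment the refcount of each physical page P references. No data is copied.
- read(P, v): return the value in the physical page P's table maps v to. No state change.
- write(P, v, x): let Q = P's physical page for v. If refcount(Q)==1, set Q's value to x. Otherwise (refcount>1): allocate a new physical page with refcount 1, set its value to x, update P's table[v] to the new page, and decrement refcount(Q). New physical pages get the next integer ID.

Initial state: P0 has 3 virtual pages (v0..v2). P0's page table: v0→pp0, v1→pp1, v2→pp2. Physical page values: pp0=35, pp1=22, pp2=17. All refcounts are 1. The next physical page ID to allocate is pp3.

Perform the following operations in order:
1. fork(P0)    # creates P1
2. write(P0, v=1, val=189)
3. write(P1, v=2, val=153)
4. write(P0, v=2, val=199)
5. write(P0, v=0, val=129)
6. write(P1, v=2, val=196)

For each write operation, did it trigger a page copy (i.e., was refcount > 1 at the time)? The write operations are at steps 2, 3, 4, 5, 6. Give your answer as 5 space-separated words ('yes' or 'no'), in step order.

Op 1: fork(P0) -> P1. 3 ppages; refcounts: pp0:2 pp1:2 pp2:2
Op 2: write(P0, v1, 189). refcount(pp1)=2>1 -> COPY to pp3. 4 ppages; refcounts: pp0:2 pp1:1 pp2:2 pp3:1
Op 3: write(P1, v2, 153). refcount(pp2)=2>1 -> COPY to pp4. 5 ppages; refcounts: pp0:2 pp1:1 pp2:1 pp3:1 pp4:1
Op 4: write(P0, v2, 199). refcount(pp2)=1 -> write in place. 5 ppages; refcounts: pp0:2 pp1:1 pp2:1 pp3:1 pp4:1
Op 5: write(P0, v0, 129). refcount(pp0)=2>1 -> COPY to pp5. 6 ppages; refcounts: pp0:1 pp1:1 pp2:1 pp3:1 pp4:1 pp5:1
Op 6: write(P1, v2, 196). refcount(pp4)=1 -> write in place. 6 ppages; refcounts: pp0:1 pp1:1 pp2:1 pp3:1 pp4:1 pp5:1

yes yes no yes no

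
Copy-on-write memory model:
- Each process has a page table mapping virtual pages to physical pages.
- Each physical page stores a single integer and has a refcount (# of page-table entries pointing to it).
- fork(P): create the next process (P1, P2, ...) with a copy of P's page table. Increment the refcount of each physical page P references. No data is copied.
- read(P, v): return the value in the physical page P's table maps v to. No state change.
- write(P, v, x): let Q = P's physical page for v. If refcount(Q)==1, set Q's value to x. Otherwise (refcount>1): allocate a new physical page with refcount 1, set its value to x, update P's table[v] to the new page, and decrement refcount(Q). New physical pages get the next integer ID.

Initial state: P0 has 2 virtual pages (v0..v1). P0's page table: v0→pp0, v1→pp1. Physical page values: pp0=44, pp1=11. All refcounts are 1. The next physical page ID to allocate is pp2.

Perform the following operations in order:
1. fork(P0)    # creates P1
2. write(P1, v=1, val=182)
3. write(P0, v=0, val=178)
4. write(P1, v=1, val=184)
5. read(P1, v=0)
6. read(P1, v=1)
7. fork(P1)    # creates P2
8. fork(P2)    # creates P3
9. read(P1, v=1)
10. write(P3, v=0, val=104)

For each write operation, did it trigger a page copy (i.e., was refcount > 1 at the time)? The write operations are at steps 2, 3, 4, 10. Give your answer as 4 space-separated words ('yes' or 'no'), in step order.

Op 1: fork(P0) -> P1. 2 ppages; refcounts: pp0:2 pp1:2
Op 2: write(P1, v1, 182). refcount(pp1)=2>1 -> COPY to pp2. 3 ppages; refcounts: pp0:2 pp1:1 pp2:1
Op 3: write(P0, v0, 178). refcount(pp0)=2>1 -> COPY to pp3. 4 ppages; refcounts: pp0:1 pp1:1 pp2:1 pp3:1
Op 4: write(P1, v1, 184). refcount(pp2)=1 -> write in place. 4 ppages; refcounts: pp0:1 pp1:1 pp2:1 pp3:1
Op 5: read(P1, v0) -> 44. No state change.
Op 6: read(P1, v1) -> 184. No state change.
Op 7: fork(P1) -> P2. 4 ppages; refcounts: pp0:2 pp1:1 pp2:2 pp3:1
Op 8: fork(P2) -> P3. 4 ppages; refcounts: pp0:3 pp1:1 pp2:3 pp3:1
Op 9: read(P1, v1) -> 184. No state change.
Op 10: write(P3, v0, 104). refcount(pp0)=3>1 -> COPY to pp4. 5 ppages; refcounts: pp0:2 pp1:1 pp2:3 pp3:1 pp4:1

yes yes no yes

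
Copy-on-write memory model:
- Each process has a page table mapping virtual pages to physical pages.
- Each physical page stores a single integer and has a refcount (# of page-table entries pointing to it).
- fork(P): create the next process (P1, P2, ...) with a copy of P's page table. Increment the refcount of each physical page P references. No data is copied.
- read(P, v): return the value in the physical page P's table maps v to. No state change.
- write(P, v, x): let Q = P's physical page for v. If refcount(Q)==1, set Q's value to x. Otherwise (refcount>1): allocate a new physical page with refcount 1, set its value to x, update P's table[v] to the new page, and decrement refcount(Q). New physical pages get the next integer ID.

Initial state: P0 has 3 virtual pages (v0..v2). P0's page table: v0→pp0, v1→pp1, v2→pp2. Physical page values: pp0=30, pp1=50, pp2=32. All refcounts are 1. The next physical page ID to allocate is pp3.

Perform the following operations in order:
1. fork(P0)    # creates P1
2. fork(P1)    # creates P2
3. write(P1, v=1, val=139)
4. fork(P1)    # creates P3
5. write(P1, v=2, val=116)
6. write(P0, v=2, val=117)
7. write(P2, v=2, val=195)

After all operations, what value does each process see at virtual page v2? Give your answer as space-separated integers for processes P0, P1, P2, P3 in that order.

Op 1: fork(P0) -> P1. 3 ppages; refcounts: pp0:2 pp1:2 pp2:2
Op 2: fork(P1) -> P2. 3 ppages; refcounts: pp0:3 pp1:3 pp2:3
Op 3: write(P1, v1, 139). refcount(pp1)=3>1 -> COPY to pp3. 4 ppages; refcounts: pp0:3 pp1:2 pp2:3 pp3:1
Op 4: fork(P1) -> P3. 4 ppages; refcounts: pp0:4 pp1:2 pp2:4 pp3:2
Op 5: write(P1, v2, 116). refcount(pp2)=4>1 -> COPY to pp4. 5 ppages; refcounts: pp0:4 pp1:2 pp2:3 pp3:2 pp4:1
Op 6: write(P0, v2, 117). refcount(pp2)=3>1 -> COPY to pp5. 6 ppages; refcounts: pp0:4 pp1:2 pp2:2 pp3:2 pp4:1 pp5:1
Op 7: write(P2, v2, 195). refcount(pp2)=2>1 -> COPY to pp6. 7 ppages; refcounts: pp0:4 pp1:2 pp2:1 pp3:2 pp4:1 pp5:1 pp6:1
P0: v2 -> pp5 = 117
P1: v2 -> pp4 = 116
P2: v2 -> pp6 = 195
P3: v2 -> pp2 = 32

Answer: 117 116 195 32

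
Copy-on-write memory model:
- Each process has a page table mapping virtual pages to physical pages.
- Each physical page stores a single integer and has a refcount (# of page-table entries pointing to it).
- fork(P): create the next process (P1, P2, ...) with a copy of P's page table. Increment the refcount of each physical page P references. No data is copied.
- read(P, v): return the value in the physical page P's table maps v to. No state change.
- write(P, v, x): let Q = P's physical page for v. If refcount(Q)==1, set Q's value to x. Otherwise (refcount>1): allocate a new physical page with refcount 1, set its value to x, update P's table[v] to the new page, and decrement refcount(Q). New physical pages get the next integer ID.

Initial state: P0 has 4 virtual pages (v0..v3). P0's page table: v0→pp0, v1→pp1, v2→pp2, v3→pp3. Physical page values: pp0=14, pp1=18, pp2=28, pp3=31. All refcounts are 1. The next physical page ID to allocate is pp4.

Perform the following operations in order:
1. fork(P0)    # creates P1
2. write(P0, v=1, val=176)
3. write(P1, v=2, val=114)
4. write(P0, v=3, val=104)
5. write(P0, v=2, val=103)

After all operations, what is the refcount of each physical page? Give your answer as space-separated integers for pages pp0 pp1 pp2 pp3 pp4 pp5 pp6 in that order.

Answer: 2 1 1 1 1 1 1

Derivation:
Op 1: fork(P0) -> P1. 4 ppages; refcounts: pp0:2 pp1:2 pp2:2 pp3:2
Op 2: write(P0, v1, 176). refcount(pp1)=2>1 -> COPY to pp4. 5 ppages; refcounts: pp0:2 pp1:1 pp2:2 pp3:2 pp4:1
Op 3: write(P1, v2, 114). refcount(pp2)=2>1 -> COPY to pp5. 6 ppages; refcounts: pp0:2 pp1:1 pp2:1 pp3:2 pp4:1 pp5:1
Op 4: write(P0, v3, 104). refcount(pp3)=2>1 -> COPY to pp6. 7 ppages; refcounts: pp0:2 pp1:1 pp2:1 pp3:1 pp4:1 pp5:1 pp6:1
Op 5: write(P0, v2, 103). refcount(pp2)=1 -> write in place. 7 ppages; refcounts: pp0:2 pp1:1 pp2:1 pp3:1 pp4:1 pp5:1 pp6:1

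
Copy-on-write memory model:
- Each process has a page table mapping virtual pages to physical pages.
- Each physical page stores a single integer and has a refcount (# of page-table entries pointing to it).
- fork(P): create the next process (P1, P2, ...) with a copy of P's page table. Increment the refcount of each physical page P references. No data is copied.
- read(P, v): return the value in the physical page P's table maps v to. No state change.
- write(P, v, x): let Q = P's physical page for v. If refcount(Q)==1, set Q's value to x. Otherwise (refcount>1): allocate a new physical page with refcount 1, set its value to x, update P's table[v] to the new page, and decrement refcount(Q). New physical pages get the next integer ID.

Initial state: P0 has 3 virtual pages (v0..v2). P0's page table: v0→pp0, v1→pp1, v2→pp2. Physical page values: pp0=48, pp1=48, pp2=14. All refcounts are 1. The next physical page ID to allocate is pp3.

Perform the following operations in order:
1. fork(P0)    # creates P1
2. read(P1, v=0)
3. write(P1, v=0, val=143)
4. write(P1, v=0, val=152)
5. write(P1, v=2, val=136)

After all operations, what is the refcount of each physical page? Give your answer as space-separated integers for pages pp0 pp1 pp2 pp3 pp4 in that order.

Op 1: fork(P0) -> P1. 3 ppages; refcounts: pp0:2 pp1:2 pp2:2
Op 2: read(P1, v0) -> 48. No state change.
Op 3: write(P1, v0, 143). refcount(pp0)=2>1 -> COPY to pp3. 4 ppages; refcounts: pp0:1 pp1:2 pp2:2 pp3:1
Op 4: write(P1, v0, 152). refcount(pp3)=1 -> write in place. 4 ppages; refcounts: pp0:1 pp1:2 pp2:2 pp3:1
Op 5: write(P1, v2, 136). refcount(pp2)=2>1 -> COPY to pp4. 5 ppages; refcounts: pp0:1 pp1:2 pp2:1 pp3:1 pp4:1

Answer: 1 2 1 1 1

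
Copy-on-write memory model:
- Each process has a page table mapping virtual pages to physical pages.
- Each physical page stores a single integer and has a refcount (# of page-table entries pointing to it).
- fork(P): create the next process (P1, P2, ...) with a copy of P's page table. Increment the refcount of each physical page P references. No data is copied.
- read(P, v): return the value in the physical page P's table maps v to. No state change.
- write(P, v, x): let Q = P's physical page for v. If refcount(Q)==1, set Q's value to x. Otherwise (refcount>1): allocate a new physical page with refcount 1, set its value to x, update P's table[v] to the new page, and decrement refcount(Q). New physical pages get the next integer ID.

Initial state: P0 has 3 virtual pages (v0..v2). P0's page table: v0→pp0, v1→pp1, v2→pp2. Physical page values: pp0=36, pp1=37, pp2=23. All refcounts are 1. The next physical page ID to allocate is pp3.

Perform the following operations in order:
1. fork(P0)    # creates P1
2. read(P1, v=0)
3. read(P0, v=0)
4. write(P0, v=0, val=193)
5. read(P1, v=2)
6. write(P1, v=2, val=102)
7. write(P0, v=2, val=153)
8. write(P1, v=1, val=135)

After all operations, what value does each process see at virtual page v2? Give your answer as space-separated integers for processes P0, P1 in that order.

Op 1: fork(P0) -> P1. 3 ppages; refcounts: pp0:2 pp1:2 pp2:2
Op 2: read(P1, v0) -> 36. No state change.
Op 3: read(P0, v0) -> 36. No state change.
Op 4: write(P0, v0, 193). refcount(pp0)=2>1 -> COPY to pp3. 4 ppages; refcounts: pp0:1 pp1:2 pp2:2 pp3:1
Op 5: read(P1, v2) -> 23. No state change.
Op 6: write(P1, v2, 102). refcount(pp2)=2>1 -> COPY to pp4. 5 ppages; refcounts: pp0:1 pp1:2 pp2:1 pp3:1 pp4:1
Op 7: write(P0, v2, 153). refcount(pp2)=1 -> write in place. 5 ppages; refcounts: pp0:1 pp1:2 pp2:1 pp3:1 pp4:1
Op 8: write(P1, v1, 135). refcount(pp1)=2>1 -> COPY to pp5. 6 ppages; refcounts: pp0:1 pp1:1 pp2:1 pp3:1 pp4:1 pp5:1
P0: v2 -> pp2 = 153
P1: v2 -> pp4 = 102

Answer: 153 102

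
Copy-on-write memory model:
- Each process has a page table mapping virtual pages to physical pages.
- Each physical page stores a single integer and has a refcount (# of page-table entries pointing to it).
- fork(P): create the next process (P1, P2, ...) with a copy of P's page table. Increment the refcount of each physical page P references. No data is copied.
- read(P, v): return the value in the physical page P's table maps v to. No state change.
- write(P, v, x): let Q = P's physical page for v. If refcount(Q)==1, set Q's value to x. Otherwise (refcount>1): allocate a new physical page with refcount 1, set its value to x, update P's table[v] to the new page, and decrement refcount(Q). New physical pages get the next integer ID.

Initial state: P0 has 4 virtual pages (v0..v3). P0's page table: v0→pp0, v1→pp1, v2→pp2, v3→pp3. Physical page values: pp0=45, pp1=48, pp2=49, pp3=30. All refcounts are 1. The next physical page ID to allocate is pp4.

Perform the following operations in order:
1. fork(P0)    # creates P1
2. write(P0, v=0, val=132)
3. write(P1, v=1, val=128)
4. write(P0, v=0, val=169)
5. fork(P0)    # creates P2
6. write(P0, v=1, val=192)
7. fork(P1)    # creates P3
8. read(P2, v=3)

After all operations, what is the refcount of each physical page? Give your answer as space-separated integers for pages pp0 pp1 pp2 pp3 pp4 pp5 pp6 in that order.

Op 1: fork(P0) -> P1. 4 ppages; refcounts: pp0:2 pp1:2 pp2:2 pp3:2
Op 2: write(P0, v0, 132). refcount(pp0)=2>1 -> COPY to pp4. 5 ppages; refcounts: pp0:1 pp1:2 pp2:2 pp3:2 pp4:1
Op 3: write(P1, v1, 128). refcount(pp1)=2>1 -> COPY to pp5. 6 ppages; refcounts: pp0:1 pp1:1 pp2:2 pp3:2 pp4:1 pp5:1
Op 4: write(P0, v0, 169). refcount(pp4)=1 -> write in place. 6 ppages; refcounts: pp0:1 pp1:1 pp2:2 pp3:2 pp4:1 pp5:1
Op 5: fork(P0) -> P2. 6 ppages; refcounts: pp0:1 pp1:2 pp2:3 pp3:3 pp4:2 pp5:1
Op 6: write(P0, v1, 192). refcount(pp1)=2>1 -> COPY to pp6. 7 ppages; refcounts: pp0:1 pp1:1 pp2:3 pp3:3 pp4:2 pp5:1 pp6:1
Op 7: fork(P1) -> P3. 7 ppages; refcounts: pp0:2 pp1:1 pp2:4 pp3:4 pp4:2 pp5:2 pp6:1
Op 8: read(P2, v3) -> 30. No state change.

Answer: 2 1 4 4 2 2 1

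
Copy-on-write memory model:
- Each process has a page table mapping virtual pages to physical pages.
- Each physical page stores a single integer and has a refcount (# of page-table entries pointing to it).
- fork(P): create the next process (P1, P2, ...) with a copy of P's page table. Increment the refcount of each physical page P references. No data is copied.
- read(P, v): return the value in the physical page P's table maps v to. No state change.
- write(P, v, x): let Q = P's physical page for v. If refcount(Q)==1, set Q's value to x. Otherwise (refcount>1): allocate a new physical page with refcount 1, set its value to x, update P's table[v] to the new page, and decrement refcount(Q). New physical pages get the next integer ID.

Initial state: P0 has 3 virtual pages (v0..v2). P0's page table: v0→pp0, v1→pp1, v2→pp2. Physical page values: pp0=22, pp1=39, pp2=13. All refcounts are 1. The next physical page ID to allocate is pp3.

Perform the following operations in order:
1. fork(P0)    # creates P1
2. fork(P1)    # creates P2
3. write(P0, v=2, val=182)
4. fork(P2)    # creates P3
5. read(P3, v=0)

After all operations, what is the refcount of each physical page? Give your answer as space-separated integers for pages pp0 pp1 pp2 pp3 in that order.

Op 1: fork(P0) -> P1. 3 ppages; refcounts: pp0:2 pp1:2 pp2:2
Op 2: fork(P1) -> P2. 3 ppages; refcounts: pp0:3 pp1:3 pp2:3
Op 3: write(P0, v2, 182). refcount(pp2)=3>1 -> COPY to pp3. 4 ppages; refcounts: pp0:3 pp1:3 pp2:2 pp3:1
Op 4: fork(P2) -> P3. 4 ppages; refcounts: pp0:4 pp1:4 pp2:3 pp3:1
Op 5: read(P3, v0) -> 22. No state change.

Answer: 4 4 3 1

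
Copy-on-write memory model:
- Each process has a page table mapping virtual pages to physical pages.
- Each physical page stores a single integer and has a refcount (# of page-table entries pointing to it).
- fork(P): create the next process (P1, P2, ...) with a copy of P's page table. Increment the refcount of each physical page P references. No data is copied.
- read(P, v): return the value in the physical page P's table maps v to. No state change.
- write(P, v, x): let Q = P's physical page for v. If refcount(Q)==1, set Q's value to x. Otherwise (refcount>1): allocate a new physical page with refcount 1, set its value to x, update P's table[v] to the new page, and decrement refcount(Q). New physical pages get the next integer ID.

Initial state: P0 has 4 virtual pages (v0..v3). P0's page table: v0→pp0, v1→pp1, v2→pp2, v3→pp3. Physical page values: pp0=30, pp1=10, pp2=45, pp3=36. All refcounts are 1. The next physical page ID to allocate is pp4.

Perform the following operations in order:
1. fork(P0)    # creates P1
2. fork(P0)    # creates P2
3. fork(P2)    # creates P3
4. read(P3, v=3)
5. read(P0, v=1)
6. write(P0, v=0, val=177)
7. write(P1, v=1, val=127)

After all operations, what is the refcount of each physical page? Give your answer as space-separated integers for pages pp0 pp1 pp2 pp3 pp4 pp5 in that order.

Op 1: fork(P0) -> P1. 4 ppages; refcounts: pp0:2 pp1:2 pp2:2 pp3:2
Op 2: fork(P0) -> P2. 4 ppages; refcounts: pp0:3 pp1:3 pp2:3 pp3:3
Op 3: fork(P2) -> P3. 4 ppages; refcounts: pp0:4 pp1:4 pp2:4 pp3:4
Op 4: read(P3, v3) -> 36. No state change.
Op 5: read(P0, v1) -> 10. No state change.
Op 6: write(P0, v0, 177). refcount(pp0)=4>1 -> COPY to pp4. 5 ppages; refcounts: pp0:3 pp1:4 pp2:4 pp3:4 pp4:1
Op 7: write(P1, v1, 127). refcount(pp1)=4>1 -> COPY to pp5. 6 ppages; refcounts: pp0:3 pp1:3 pp2:4 pp3:4 pp4:1 pp5:1

Answer: 3 3 4 4 1 1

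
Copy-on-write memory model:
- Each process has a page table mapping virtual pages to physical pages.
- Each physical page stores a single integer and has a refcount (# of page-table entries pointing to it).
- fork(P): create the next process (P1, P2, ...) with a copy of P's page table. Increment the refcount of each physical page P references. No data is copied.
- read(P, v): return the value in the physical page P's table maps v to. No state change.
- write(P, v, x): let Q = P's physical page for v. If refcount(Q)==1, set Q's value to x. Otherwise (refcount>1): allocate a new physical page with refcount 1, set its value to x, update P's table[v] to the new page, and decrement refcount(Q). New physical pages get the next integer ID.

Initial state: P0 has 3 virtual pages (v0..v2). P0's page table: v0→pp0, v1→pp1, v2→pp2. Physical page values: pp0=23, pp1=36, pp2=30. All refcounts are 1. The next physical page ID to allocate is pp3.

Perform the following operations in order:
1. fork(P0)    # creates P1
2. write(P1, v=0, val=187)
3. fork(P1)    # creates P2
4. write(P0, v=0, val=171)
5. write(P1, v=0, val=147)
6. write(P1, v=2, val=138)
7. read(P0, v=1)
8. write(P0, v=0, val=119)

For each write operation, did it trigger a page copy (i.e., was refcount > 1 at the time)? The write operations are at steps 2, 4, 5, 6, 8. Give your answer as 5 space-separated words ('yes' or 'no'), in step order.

Op 1: fork(P0) -> P1. 3 ppages; refcounts: pp0:2 pp1:2 pp2:2
Op 2: write(P1, v0, 187). refcount(pp0)=2>1 -> COPY to pp3. 4 ppages; refcounts: pp0:1 pp1:2 pp2:2 pp3:1
Op 3: fork(P1) -> P2. 4 ppages; refcounts: pp0:1 pp1:3 pp2:3 pp3:2
Op 4: write(P0, v0, 171). refcount(pp0)=1 -> write in place. 4 ppages; refcounts: pp0:1 pp1:3 pp2:3 pp3:2
Op 5: write(P1, v0, 147). refcount(pp3)=2>1 -> COPY to pp4. 5 ppages; refcounts: pp0:1 pp1:3 pp2:3 pp3:1 pp4:1
Op 6: write(P1, v2, 138). refcount(pp2)=3>1 -> COPY to pp5. 6 ppages; refcounts: pp0:1 pp1:3 pp2:2 pp3:1 pp4:1 pp5:1
Op 7: read(P0, v1) -> 36. No state change.
Op 8: write(P0, v0, 119). refcount(pp0)=1 -> write in place. 6 ppages; refcounts: pp0:1 pp1:3 pp2:2 pp3:1 pp4:1 pp5:1

yes no yes yes no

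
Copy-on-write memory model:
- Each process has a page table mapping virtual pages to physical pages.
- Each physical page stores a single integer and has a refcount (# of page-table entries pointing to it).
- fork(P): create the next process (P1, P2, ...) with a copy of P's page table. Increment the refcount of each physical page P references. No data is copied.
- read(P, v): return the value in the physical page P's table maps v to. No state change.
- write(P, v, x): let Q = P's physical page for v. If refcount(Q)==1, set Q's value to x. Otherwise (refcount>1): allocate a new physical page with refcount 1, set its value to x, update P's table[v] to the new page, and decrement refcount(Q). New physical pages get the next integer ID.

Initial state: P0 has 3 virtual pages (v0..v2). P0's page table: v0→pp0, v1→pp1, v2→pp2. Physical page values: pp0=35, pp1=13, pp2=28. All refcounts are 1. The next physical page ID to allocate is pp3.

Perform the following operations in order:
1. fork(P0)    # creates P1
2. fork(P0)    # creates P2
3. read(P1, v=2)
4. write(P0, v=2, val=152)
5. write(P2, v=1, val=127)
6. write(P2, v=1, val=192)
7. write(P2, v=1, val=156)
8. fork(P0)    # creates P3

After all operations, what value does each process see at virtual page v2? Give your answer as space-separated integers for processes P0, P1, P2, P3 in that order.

Answer: 152 28 28 152

Derivation:
Op 1: fork(P0) -> P1. 3 ppages; refcounts: pp0:2 pp1:2 pp2:2
Op 2: fork(P0) -> P2. 3 ppages; refcounts: pp0:3 pp1:3 pp2:3
Op 3: read(P1, v2) -> 28. No state change.
Op 4: write(P0, v2, 152). refcount(pp2)=3>1 -> COPY to pp3. 4 ppages; refcounts: pp0:3 pp1:3 pp2:2 pp3:1
Op 5: write(P2, v1, 127). refcount(pp1)=3>1 -> COPY to pp4. 5 ppages; refcounts: pp0:3 pp1:2 pp2:2 pp3:1 pp4:1
Op 6: write(P2, v1, 192). refcount(pp4)=1 -> write in place. 5 ppages; refcounts: pp0:3 pp1:2 pp2:2 pp3:1 pp4:1
Op 7: write(P2, v1, 156). refcount(pp4)=1 -> write in place. 5 ppages; refcounts: pp0:3 pp1:2 pp2:2 pp3:1 pp4:1
Op 8: fork(P0) -> P3. 5 ppages; refcounts: pp0:4 pp1:3 pp2:2 pp3:2 pp4:1
P0: v2 -> pp3 = 152
P1: v2 -> pp2 = 28
P2: v2 -> pp2 = 28
P3: v2 -> pp3 = 152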